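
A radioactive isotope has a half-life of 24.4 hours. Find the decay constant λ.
λ = ln(2)/t½ = 0.02841 hour⁻¹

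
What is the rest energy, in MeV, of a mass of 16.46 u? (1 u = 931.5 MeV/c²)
E = mc² = 15330 MeV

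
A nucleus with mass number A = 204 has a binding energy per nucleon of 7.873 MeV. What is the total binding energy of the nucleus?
B.E. = 7.873 × 204 = 1606 MeV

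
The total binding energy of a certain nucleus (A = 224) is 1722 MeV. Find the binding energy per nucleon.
B.E./A = 1722/224 = 7.688 MeV/nucleon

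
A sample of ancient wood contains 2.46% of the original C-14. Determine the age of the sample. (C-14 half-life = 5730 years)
Age = t½ × log₂(1/ratio) = 30630 years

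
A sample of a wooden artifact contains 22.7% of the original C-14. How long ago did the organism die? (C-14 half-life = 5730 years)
Age = t½ × log₂(1/ratio) = 12260 years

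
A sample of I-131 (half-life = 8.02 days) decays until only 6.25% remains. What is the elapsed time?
t = t½ × log₂(N₀/N) = 32.08 days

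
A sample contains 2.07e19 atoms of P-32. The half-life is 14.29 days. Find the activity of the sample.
A = λN = 1.004e18 decays/day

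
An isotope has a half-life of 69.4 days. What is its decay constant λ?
λ = ln(2)/t½ = 0.009988 day⁻¹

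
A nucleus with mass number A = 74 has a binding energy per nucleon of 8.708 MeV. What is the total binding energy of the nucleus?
B.E. = 8.708 × 74 = 644.4 MeV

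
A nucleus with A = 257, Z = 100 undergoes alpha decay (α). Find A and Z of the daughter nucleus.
Daughter: A = 253, Z = 98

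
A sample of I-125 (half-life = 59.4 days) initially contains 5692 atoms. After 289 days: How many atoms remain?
N = N₀(1/2)^(t/t½) = 195.3 atoms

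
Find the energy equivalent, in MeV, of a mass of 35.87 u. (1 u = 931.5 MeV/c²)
E = mc² = 33410 MeV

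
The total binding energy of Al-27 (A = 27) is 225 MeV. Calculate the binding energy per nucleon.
B.E./A = 225/27 = 8.333 MeV/nucleon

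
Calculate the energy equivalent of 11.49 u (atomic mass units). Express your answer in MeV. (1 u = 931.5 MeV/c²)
E = mc² = 10700 MeV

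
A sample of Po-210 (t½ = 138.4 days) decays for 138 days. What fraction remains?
N/N₀ = (1/2)^(t/t½) = 0.501 = 50.1%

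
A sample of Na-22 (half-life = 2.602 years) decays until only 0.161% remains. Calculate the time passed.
t = t½ × log₂(N₀/N) = 24.14 years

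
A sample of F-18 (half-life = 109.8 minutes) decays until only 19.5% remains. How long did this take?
t = t½ × log₂(N₀/N) = 259 minutes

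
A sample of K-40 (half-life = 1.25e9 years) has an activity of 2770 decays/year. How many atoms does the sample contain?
N = A/λ = 4.995e12 atoms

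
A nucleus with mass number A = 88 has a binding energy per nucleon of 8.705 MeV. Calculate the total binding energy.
B.E. = 8.705 × 88 = 766 MeV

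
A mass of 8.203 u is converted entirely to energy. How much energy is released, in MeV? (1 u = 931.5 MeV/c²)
E = mc² = 7641 MeV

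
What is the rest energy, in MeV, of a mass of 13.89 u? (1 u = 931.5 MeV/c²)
E = mc² = 12940 MeV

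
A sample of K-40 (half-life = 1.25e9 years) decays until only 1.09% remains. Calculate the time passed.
t = t½ × log₂(N₀/N) = 8.149e9 years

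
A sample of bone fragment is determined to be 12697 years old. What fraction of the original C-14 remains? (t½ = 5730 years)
N/N₀ = (1/2)^(t/t½) = 0.2153 = 21.5%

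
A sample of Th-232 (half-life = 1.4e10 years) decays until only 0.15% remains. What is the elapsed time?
t = t½ × log₂(N₀/N) = 1.313e11 years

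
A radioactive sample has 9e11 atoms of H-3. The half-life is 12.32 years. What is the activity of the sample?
A = λN = 5.064e10 decays/year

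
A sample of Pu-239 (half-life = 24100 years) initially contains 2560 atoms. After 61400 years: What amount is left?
N = N₀(1/2)^(t/t½) = 437.8 atoms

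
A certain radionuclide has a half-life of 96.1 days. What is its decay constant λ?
λ = ln(2)/t½ = 0.007213 day⁻¹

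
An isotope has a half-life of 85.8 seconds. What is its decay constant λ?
λ = ln(2)/t½ = 0.008079 second⁻¹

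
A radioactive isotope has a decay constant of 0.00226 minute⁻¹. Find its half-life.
t½ = ln(2)/λ = 306.7 minutes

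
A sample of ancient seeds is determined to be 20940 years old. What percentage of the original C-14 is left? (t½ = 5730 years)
N/N₀ = (1/2)^(t/t½) = 0.07941 = 7.94%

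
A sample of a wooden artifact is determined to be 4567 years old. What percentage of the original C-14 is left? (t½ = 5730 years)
N/N₀ = (1/2)^(t/t½) = 0.5755 = 57.6%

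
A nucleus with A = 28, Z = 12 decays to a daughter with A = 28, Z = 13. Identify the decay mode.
ΔA = 0, ΔZ = +1 ⇒ beta-minus decay (β⁻)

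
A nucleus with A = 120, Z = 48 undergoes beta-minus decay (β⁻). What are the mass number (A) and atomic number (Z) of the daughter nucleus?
Daughter: A = 120, Z = 49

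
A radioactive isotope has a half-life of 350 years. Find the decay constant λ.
λ = ln(2)/t½ = 0.00198 year⁻¹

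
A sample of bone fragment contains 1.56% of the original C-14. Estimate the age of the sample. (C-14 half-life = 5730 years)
Age = t½ × log₂(1/ratio) = 34390 years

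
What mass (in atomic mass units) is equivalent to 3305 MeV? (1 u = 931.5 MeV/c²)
m = E/c² = 3.548 u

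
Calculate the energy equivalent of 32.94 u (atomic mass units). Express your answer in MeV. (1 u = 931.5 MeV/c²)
E = mc² = 30680 MeV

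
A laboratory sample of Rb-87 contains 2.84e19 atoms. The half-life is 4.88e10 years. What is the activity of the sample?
A = λN = 4.034e8 decays/year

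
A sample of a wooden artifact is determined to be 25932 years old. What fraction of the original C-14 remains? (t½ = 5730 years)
N/N₀ = (1/2)^(t/t½) = 0.04342 = 4.34%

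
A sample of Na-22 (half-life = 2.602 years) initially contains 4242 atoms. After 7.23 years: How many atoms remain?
N = N₀(1/2)^(t/t½) = 618.2 atoms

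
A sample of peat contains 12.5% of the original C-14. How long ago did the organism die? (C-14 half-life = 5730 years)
Age = t½ × log₂(1/ratio) = 17190 years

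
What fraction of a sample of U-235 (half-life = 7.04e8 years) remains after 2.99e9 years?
N/N₀ = (1/2)^(t/t½) = 0.05266 = 5.27%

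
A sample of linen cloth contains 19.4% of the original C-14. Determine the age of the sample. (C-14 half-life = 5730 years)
Age = t½ × log₂(1/ratio) = 13560 years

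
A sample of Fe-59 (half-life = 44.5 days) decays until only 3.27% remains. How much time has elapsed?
t = t½ × log₂(N₀/N) = 219.6 days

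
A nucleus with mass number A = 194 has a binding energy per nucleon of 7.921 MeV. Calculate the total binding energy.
B.E. = 7.921 × 194 = 1537 MeV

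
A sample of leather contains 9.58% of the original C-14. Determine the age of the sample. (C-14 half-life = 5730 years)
Age = t½ × log₂(1/ratio) = 19390 years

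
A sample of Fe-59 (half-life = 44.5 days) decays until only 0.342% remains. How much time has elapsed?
t = t½ × log₂(N₀/N) = 364.5 days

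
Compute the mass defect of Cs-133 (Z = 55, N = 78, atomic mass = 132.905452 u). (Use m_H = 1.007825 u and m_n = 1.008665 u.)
Δm = Z·m_H + N·m_n − M = 1.201 u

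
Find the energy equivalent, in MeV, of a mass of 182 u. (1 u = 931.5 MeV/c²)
E = mc² = 1.695e5 MeV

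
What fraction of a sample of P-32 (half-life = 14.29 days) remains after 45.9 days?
N/N₀ = (1/2)^(t/t½) = 0.1079 = 10.8%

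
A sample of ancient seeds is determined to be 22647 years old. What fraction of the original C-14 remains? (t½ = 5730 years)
N/N₀ = (1/2)^(t/t½) = 0.0646 = 6.46%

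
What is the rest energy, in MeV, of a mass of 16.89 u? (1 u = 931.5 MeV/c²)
E = mc² = 15730 MeV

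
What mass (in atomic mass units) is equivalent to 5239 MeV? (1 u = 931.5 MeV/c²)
m = E/c² = 5.624 u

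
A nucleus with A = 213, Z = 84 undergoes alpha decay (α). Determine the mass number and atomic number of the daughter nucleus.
Daughter: A = 209, Z = 82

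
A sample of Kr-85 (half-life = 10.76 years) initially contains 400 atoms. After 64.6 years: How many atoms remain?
N = N₀(1/2)^(t/t½) = 6.234 atoms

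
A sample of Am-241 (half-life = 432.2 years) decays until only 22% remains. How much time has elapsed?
t = t½ × log₂(N₀/N) = 944.1 years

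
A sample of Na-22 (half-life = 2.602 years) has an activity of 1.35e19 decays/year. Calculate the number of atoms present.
N = A/λ = 5.068e19 atoms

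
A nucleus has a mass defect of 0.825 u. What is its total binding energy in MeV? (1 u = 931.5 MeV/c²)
B.E. = Δm × 931.5 = 768.5 MeV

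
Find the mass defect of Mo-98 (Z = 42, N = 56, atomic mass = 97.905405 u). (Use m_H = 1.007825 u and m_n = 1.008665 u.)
Δm = Z·m_H + N·m_n − M = 0.9085 u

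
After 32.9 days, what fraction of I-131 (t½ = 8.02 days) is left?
N/N₀ = (1/2)^(t/t½) = 0.05822 = 5.82%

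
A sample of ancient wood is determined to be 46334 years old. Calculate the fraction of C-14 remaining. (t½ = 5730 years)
N/N₀ = (1/2)^(t/t½) = 0.00368 = 0.368%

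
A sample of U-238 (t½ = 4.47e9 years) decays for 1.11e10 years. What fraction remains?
N/N₀ = (1/2)^(t/t½) = 0.1788 = 17.9%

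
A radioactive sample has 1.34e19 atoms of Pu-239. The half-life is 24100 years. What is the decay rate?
A = λN = 3.854e14 decays/year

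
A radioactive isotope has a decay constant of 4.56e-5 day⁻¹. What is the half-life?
t½ = ln(2)/λ = 15200 days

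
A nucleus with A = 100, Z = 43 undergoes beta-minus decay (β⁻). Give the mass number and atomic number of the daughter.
Daughter: A = 100, Z = 44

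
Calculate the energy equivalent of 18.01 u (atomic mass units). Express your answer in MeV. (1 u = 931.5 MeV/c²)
E = mc² = 16780 MeV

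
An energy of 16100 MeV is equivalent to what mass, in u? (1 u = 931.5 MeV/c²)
m = E/c² = 17.28 u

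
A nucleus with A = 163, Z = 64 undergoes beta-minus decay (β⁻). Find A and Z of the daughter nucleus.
Daughter: A = 163, Z = 65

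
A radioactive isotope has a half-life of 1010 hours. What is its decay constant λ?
λ = ln(2)/t½ = 6.863e-4 hour⁻¹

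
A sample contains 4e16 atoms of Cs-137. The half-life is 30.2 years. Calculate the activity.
A = λN = 9.181e14 decays/year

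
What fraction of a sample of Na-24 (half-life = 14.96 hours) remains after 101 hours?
N/N₀ = (1/2)^(t/t½) = 0.009282 = 0.928%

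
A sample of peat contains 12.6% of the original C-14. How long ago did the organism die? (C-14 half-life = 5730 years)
Age = t½ × log₂(1/ratio) = 17120 years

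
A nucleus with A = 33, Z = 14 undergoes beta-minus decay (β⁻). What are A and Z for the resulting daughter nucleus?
Daughter: A = 33, Z = 15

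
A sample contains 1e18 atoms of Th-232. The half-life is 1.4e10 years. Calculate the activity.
A = λN = 4.951e7 decays/year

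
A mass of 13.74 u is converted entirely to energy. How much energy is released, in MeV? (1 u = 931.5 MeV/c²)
E = mc² = 12800 MeV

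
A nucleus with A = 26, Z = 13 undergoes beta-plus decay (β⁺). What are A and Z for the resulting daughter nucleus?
Daughter: A = 26, Z = 12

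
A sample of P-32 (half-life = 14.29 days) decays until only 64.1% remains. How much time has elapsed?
t = t½ × log₂(N₀/N) = 9.169 days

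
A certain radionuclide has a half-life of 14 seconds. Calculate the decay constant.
λ = ln(2)/t½ = 0.04951 second⁻¹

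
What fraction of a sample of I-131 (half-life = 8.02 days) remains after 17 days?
N/N₀ = (1/2)^(t/t½) = 0.2301 = 23%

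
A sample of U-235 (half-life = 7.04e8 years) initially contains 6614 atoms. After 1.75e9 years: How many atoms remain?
N = N₀(1/2)^(t/t½) = 1181 atoms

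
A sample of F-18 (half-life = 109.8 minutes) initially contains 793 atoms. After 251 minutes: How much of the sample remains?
N = N₀(1/2)^(t/t½) = 162.6 atoms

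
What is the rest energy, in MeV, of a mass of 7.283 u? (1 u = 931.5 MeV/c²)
E = mc² = 6784 MeV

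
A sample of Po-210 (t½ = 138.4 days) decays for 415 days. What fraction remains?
N/N₀ = (1/2)^(t/t½) = 0.1251 = 12.5%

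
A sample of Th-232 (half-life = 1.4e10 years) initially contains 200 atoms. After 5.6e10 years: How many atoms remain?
N = N₀(1/2)^(t/t½) = 12.5 atoms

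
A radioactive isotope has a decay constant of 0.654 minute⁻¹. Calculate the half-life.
t½ = ln(2)/λ = 1.06 minutes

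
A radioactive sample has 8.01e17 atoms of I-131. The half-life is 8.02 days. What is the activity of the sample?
A = λN = 6.923e16 decays/day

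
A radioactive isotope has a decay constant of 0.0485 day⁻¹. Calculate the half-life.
t½ = ln(2)/λ = 14.29 days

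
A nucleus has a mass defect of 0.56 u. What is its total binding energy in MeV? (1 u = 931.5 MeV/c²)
B.E. = Δm × 931.5 = 521.6 MeV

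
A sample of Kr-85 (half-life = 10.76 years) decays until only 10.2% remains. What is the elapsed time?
t = t½ × log₂(N₀/N) = 35.44 years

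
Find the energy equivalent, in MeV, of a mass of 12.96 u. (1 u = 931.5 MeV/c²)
E = mc² = 12070 MeV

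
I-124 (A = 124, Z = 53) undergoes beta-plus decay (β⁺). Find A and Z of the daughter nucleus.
Daughter: A = 124, Z = 52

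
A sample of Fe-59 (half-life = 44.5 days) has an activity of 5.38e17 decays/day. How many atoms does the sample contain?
N = A/λ = 3.454e19 atoms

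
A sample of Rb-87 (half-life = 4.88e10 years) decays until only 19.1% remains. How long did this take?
t = t½ × log₂(N₀/N) = 1.166e11 years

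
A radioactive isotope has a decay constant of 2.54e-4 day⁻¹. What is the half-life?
t½ = ln(2)/λ = 2729 days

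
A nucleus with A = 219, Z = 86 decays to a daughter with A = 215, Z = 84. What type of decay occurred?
ΔA = -4, ΔZ = -2 ⇒ alpha decay (α)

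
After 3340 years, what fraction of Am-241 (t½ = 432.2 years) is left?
N/N₀ = (1/2)^(t/t½) = 0.004717 = 0.472%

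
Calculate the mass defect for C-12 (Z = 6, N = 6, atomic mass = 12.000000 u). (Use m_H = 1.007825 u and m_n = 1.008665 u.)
Δm = Z·m_H + N·m_n − M = 0.09894 u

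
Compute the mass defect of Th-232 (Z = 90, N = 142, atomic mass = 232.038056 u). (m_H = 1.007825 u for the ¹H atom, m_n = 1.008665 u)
Δm = Z·m_H + N·m_n − M = 1.897 u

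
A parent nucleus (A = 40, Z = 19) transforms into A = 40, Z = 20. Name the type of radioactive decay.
ΔA = 0, ΔZ = +1 ⇒ beta-minus decay (β⁻)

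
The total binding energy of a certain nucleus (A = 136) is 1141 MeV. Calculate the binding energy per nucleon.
B.E./A = 1141/136 = 8.39 MeV/nucleon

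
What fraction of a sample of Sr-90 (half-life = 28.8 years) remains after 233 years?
N/N₀ = (1/2)^(t/t½) = 0.003669 = 0.367%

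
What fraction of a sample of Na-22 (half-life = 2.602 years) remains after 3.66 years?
N/N₀ = (1/2)^(t/t½) = 0.3772 = 37.7%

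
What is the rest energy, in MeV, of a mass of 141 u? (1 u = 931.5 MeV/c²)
E = mc² = 1.313e5 MeV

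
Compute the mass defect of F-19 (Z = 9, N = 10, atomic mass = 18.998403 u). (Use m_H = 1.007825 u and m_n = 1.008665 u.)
Δm = Z·m_H + N·m_n − M = 0.1587 u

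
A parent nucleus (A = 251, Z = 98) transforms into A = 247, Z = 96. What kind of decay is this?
ΔA = -4, ΔZ = -2 ⇒ alpha decay (α)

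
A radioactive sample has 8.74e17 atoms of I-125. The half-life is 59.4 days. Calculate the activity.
A = λN = 1.02e16 decays/day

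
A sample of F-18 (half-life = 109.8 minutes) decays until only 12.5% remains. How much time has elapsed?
t = t½ × log₂(N₀/N) = 329.4 minutes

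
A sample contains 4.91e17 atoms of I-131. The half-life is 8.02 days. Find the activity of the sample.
A = λN = 4.244e16 decays/day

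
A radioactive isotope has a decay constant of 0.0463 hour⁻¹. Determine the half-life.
t½ = ln(2)/λ = 14.97 hours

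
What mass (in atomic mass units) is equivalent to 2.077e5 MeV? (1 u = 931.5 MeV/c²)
m = E/c² = 223 u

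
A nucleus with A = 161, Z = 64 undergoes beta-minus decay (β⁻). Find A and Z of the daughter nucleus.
Daughter: A = 161, Z = 65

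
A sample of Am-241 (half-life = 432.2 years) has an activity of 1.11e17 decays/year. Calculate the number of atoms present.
N = A/λ = 6.921e19 atoms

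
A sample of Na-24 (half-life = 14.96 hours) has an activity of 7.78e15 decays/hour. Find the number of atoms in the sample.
N = A/λ = 1.679e17 atoms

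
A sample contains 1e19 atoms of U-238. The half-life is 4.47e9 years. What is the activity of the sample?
A = λN = 1.551e9 decays/year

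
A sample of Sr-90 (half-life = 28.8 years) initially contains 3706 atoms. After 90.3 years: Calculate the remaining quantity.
N = N₀(1/2)^(t/t½) = 421.7 atoms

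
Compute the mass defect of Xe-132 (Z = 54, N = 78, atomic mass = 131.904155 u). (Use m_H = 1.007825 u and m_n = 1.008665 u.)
Δm = Z·m_H + N·m_n − M = 1.194 u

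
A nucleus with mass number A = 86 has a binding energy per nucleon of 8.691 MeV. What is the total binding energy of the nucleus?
B.E. = 8.691 × 86 = 747.4 MeV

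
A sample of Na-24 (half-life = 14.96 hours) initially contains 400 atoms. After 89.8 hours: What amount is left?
N = N₀(1/2)^(t/t½) = 6.238 atoms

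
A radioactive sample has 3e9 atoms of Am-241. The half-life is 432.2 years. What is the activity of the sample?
A = λN = 4.811e6 decays/year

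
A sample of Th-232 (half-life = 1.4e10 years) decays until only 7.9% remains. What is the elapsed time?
t = t½ × log₂(N₀/N) = 5.127e10 years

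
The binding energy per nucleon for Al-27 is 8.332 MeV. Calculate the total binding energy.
B.E. = 8.332 × 27 = 225 MeV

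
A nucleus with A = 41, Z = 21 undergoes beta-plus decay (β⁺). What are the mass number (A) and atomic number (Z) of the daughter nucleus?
Daughter: A = 41, Z = 20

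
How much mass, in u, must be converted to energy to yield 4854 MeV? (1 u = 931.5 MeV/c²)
m = E/c² = 5.211 u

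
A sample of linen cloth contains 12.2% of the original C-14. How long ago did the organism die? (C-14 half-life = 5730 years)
Age = t½ × log₂(1/ratio) = 17390 years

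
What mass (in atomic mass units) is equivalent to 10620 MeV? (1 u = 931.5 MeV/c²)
m = E/c² = 11.4 u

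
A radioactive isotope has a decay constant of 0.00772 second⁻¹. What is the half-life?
t½ = ln(2)/λ = 89.79 seconds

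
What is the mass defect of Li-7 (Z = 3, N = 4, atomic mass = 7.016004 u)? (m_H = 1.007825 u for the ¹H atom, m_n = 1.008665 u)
Δm = Z·m_H + N·m_n − M = 0.04213 u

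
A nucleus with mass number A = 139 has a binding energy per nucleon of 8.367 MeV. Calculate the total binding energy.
B.E. = 8.367 × 139 = 1163 MeV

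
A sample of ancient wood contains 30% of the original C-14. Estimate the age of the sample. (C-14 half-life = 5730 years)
Age = t½ × log₂(1/ratio) = 9953 years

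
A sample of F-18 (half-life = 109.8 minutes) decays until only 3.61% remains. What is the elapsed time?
t = t½ × log₂(N₀/N) = 526.1 minutes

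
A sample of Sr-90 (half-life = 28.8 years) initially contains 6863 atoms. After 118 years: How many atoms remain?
N = N₀(1/2)^(t/t½) = 401 atoms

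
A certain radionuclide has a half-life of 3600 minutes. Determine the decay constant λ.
λ = ln(2)/t½ = 1.925e-4 minute⁻¹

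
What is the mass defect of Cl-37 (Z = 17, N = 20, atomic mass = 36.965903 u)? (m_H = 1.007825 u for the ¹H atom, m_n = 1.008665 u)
Δm = Z·m_H + N·m_n − M = 0.3404 u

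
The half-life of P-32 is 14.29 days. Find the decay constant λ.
λ = ln(2)/t½ = 0.04851 day⁻¹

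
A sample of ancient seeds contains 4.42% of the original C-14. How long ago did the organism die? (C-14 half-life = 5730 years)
Age = t½ × log₂(1/ratio) = 25780 years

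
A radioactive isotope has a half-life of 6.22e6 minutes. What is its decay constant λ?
λ = ln(2)/t½ = 1.114e-7 minute⁻¹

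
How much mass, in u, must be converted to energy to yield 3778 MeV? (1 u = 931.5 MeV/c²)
m = E/c² = 4.056 u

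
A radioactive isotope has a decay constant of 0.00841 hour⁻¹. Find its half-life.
t½ = ln(2)/λ = 82.42 hours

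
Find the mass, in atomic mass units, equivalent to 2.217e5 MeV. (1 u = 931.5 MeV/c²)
m = E/c² = 238 u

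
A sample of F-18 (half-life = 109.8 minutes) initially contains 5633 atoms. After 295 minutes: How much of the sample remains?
N = N₀(1/2)^(t/t½) = 874.9 atoms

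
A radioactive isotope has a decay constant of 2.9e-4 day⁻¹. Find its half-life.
t½ = ln(2)/λ = 2390 days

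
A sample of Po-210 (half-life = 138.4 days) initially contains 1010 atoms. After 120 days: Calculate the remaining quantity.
N = N₀(1/2)^(t/t½) = 553.7 atoms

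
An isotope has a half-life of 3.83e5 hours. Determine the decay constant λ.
λ = ln(2)/t½ = 1.81e-6 hour⁻¹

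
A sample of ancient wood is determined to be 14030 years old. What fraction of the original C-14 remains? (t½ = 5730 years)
N/N₀ = (1/2)^(t/t½) = 0.1832 = 18.3%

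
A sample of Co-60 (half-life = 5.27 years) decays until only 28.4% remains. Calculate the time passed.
t = t½ × log₂(N₀/N) = 9.571 years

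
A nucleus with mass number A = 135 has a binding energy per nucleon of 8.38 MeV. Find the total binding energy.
B.E. = 8.38 × 135 = 1131 MeV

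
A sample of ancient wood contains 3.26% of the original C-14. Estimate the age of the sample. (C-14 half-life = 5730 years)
Age = t½ × log₂(1/ratio) = 28300 years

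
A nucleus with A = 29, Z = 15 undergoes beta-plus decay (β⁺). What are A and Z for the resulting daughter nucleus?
Daughter: A = 29, Z = 14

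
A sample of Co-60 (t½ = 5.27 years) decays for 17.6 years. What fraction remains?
N/N₀ = (1/2)^(t/t½) = 0.09878 = 9.88%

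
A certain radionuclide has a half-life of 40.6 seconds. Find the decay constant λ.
λ = ln(2)/t½ = 0.01707 second⁻¹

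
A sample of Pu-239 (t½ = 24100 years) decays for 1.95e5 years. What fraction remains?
N/N₀ = (1/2)^(t/t½) = 0.003667 = 0.367%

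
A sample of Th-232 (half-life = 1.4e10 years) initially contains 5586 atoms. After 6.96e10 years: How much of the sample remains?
N = N₀(1/2)^(t/t½) = 178.1 atoms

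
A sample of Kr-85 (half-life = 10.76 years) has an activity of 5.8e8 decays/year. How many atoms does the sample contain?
N = A/λ = 9.004e9 atoms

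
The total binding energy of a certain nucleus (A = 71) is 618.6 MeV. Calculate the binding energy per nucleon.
B.E./A = 618.6/71 = 8.713 MeV/nucleon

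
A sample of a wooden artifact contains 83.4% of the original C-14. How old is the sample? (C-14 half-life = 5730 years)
Age = t½ × log₂(1/ratio) = 1501 years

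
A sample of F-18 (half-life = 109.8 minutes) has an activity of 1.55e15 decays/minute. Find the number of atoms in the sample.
N = A/λ = 2.455e17 atoms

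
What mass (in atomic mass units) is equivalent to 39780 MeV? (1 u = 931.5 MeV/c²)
m = E/c² = 42.71 u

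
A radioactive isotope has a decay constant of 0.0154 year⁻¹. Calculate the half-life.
t½ = ln(2)/λ = 45.01 years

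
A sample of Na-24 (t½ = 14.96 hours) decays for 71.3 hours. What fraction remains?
N/N₀ = (1/2)^(t/t½) = 0.03675 = 3.68%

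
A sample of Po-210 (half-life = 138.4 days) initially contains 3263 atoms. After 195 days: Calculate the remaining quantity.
N = N₀(1/2)^(t/t½) = 1229 atoms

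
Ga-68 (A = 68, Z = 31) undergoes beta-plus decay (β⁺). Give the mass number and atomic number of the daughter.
Daughter: A = 68, Z = 30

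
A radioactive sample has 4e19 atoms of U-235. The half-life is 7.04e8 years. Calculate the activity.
A = λN = 3.938e10 decays/year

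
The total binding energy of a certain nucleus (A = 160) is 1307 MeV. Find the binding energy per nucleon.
B.E./A = 1307/160 = 8.169 MeV/nucleon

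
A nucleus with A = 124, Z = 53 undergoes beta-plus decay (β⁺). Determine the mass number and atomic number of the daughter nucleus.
Daughter: A = 124, Z = 52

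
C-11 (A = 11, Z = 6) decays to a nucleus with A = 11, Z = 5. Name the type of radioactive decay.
ΔA = 0, ΔZ = -1 ⇒ beta-plus decay (β⁺) or electron capture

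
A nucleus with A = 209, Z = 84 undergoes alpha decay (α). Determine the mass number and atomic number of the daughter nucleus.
Daughter: A = 205, Z = 82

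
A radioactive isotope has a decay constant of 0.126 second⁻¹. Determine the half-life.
t½ = ln(2)/λ = 5.501 seconds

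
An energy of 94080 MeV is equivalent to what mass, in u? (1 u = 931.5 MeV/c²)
m = E/c² = 101 u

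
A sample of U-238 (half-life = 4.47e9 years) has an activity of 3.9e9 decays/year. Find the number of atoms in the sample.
N = A/λ = 2.515e19 atoms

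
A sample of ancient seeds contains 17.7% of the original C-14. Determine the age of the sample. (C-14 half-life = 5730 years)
Age = t½ × log₂(1/ratio) = 14310 years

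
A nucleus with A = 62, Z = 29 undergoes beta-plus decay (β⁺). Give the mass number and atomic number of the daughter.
Daughter: A = 62, Z = 28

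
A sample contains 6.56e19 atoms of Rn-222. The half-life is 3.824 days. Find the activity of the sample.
A = λN = 1.189e19 decays/day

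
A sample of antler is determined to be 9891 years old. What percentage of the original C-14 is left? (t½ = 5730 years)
N/N₀ = (1/2)^(t/t½) = 0.3023 = 30.2%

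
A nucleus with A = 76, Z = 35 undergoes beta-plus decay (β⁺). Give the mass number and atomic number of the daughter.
Daughter: A = 76, Z = 34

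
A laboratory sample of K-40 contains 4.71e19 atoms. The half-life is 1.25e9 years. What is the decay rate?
A = λN = 2.612e10 decays/year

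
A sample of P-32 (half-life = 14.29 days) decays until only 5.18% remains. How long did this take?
t = t½ × log₂(N₀/N) = 61.03 days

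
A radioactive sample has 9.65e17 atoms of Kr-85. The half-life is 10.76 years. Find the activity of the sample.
A = λN = 6.216e16 decays/year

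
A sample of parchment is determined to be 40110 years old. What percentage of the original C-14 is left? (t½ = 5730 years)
N/N₀ = (1/2)^(t/t½) = 0.007812 = 0.781%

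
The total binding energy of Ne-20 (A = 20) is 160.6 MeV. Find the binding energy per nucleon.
B.E./A = 160.6/20 = 8.03 MeV/nucleon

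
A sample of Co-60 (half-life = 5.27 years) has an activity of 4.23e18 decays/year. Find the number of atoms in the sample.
N = A/λ = 3.216e19 atoms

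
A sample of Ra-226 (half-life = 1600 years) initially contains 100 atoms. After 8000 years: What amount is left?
N = N₀(1/2)^(t/t½) = 3.125 atoms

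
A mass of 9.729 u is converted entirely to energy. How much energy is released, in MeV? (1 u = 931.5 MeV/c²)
E = mc² = 9063 MeV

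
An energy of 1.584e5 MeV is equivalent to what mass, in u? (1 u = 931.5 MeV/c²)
m = E/c² = 170 u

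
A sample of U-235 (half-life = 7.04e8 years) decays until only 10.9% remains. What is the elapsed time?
t = t½ × log₂(N₀/N) = 2.251e9 years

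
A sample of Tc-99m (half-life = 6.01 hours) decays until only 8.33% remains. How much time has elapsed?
t = t½ × log₂(N₀/N) = 21.55 hours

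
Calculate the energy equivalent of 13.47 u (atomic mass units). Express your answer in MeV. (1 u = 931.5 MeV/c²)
E = mc² = 12550 MeV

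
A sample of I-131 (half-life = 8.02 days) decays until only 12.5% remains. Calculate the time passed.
t = t½ × log₂(N₀/N) = 24.06 days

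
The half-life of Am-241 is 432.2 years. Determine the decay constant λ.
λ = ln(2)/t½ = 0.001604 year⁻¹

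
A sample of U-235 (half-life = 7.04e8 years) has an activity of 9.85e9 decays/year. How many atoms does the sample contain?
N = A/λ = 1e19 atoms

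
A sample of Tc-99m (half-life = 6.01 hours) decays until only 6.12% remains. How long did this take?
t = t½ × log₂(N₀/N) = 24.22 hours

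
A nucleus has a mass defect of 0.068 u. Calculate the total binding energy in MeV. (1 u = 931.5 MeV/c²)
B.E. = Δm × 931.5 = 63.34 MeV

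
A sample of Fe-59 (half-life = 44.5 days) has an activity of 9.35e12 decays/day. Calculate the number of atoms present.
N = A/λ = 6.003e14 atoms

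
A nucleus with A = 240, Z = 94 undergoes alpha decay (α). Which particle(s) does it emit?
α particle = ⁴₂He (2 protons + 2 neutrons)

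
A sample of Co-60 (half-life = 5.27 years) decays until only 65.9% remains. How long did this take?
t = t½ × log₂(N₀/N) = 3.171 years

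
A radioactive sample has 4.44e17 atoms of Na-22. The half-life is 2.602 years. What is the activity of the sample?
A = λN = 1.183e17 decays/year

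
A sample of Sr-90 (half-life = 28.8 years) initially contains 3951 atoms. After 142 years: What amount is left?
N = N₀(1/2)^(t/t½) = 129.6 atoms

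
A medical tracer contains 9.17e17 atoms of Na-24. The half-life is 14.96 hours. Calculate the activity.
A = λN = 4.249e16 decays/hour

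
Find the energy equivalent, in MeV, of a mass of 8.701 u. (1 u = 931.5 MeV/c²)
E = mc² = 8105 MeV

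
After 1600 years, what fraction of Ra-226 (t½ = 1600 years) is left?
N/N₀ = (1/2)^(t/t½) = 0.5 = 50%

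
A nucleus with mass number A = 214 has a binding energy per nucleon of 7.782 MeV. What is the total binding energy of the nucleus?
B.E. = 7.782 × 214 = 1665 MeV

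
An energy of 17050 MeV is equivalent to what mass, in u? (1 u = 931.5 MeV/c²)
m = E/c² = 18.3 u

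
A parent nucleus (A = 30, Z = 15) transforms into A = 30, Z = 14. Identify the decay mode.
ΔA = 0, ΔZ = -1 ⇒ beta-plus decay (β⁺) or electron capture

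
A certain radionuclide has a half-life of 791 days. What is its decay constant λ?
λ = ln(2)/t½ = 8.763e-4 day⁻¹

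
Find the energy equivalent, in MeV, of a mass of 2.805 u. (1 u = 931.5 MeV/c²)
E = mc² = 2613 MeV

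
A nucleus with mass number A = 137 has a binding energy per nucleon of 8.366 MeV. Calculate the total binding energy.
B.E. = 8.366 × 137 = 1146 MeV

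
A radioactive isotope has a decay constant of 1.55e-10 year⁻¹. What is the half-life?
t½ = ln(2)/λ = 4.472e9 years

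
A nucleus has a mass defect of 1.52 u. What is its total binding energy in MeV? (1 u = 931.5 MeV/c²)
B.E. = Δm × 931.5 = 1416 MeV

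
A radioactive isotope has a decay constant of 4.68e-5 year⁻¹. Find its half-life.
t½ = ln(2)/λ = 14810 years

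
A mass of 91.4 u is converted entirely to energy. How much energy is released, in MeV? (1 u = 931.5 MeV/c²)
E = mc² = 85140 MeV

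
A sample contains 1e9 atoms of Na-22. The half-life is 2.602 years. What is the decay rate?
A = λN = 2.664e8 decays/year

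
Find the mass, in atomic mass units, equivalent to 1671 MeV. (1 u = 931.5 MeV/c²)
m = E/c² = 1.794 u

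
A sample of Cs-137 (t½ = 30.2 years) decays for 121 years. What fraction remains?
N/N₀ = (1/2)^(t/t½) = 0.06221 = 6.22%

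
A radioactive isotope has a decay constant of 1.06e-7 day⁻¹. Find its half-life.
t½ = ln(2)/λ = 6.539e6 days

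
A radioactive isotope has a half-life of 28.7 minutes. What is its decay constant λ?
λ = ln(2)/t½ = 0.02415 minute⁻¹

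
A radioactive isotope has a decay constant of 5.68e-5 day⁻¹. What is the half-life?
t½ = ln(2)/λ = 12200 days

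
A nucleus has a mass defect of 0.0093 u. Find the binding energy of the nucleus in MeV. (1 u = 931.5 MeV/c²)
B.E. = Δm × 931.5 = 8.663 MeV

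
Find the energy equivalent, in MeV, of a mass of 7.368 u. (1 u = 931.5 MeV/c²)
E = mc² = 6863 MeV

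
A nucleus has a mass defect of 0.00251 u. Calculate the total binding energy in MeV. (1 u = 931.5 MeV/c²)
B.E. = Δm × 931.5 = 2.338 MeV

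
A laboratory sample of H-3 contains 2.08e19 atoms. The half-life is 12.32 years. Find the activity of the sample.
A = λN = 1.17e18 decays/year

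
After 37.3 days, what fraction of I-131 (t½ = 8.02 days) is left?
N/N₀ = (1/2)^(t/t½) = 0.03981 = 3.98%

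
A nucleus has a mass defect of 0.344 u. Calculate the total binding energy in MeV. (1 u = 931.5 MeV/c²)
B.E. = Δm × 931.5 = 320.4 MeV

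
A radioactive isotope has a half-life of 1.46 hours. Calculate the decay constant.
λ = ln(2)/t½ = 0.4748 hour⁻¹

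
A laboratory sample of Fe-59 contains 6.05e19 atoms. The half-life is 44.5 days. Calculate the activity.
A = λN = 9.424e17 decays/day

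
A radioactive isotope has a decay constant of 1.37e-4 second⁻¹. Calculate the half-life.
t½ = ln(2)/λ = 5059 seconds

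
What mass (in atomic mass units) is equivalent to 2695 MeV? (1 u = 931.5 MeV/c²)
m = E/c² = 2.893 u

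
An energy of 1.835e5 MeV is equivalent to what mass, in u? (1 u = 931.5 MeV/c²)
m = E/c² = 197 u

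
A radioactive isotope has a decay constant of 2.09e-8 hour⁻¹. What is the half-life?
t½ = ln(2)/λ = 3.316e7 hours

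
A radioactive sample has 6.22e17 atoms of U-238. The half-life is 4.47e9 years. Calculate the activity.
A = λN = 9.645e7 decays/year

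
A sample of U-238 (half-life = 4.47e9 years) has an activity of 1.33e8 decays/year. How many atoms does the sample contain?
N = A/λ = 8.577e17 atoms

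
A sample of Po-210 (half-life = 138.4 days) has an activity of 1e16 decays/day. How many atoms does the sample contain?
N = A/λ = 1.997e18 atoms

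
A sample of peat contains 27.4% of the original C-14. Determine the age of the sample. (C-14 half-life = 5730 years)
Age = t½ × log₂(1/ratio) = 10700 years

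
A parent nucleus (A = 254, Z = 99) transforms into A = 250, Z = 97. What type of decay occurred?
ΔA = -4, ΔZ = -2 ⇒ alpha decay (α)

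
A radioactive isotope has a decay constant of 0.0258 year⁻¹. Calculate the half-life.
t½ = ln(2)/λ = 26.87 years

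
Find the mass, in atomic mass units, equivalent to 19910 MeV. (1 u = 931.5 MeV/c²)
m = E/c² = 21.37 u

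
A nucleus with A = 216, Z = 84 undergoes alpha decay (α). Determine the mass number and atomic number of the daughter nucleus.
Daughter: A = 212, Z = 82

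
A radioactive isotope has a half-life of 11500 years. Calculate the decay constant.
λ = ln(2)/t½ = 6.027e-5 year⁻¹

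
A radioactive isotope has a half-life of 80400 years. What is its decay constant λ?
λ = ln(2)/t½ = 8.621e-6 year⁻¹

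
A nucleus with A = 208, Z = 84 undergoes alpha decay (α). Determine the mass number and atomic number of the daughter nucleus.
Daughter: A = 204, Z = 82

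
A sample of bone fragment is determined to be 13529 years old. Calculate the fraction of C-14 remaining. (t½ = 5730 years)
N/N₀ = (1/2)^(t/t½) = 0.1946 = 19.5%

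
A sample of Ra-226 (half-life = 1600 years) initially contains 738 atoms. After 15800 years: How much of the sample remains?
N = N₀(1/2)^(t/t½) = 0.7859 atoms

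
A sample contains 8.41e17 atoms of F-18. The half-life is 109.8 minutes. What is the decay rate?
A = λN = 5.309e15 decays/minute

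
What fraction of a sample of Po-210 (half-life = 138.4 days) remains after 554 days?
N/N₀ = (1/2)^(t/t½) = 0.06237 = 6.24%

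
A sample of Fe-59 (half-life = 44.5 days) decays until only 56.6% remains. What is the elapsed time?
t = t½ × log₂(N₀/N) = 36.54 days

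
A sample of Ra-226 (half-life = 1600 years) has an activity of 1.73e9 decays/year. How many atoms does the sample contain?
N = A/λ = 3.993e12 atoms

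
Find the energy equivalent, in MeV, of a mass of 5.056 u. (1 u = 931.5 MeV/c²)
E = mc² = 4710 MeV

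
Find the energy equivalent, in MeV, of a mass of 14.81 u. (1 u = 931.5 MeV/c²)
E = mc² = 13800 MeV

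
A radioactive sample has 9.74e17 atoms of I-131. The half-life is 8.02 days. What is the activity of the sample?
A = λN = 8.418e16 decays/day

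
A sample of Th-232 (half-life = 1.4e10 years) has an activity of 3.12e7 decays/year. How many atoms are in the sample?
N = A/λ = 6.302e17 atoms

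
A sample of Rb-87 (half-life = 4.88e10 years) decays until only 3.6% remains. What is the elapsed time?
t = t½ × log₂(N₀/N) = 2.34e11 years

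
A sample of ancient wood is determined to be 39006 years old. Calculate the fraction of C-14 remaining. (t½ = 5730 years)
N/N₀ = (1/2)^(t/t½) = 0.008929 = 0.893%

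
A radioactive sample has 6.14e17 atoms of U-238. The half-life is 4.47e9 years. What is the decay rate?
A = λN = 9.521e7 decays/year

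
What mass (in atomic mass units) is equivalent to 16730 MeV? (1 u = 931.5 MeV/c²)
m = E/c² = 17.96 u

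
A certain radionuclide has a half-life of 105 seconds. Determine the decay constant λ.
λ = ln(2)/t½ = 0.006601 second⁻¹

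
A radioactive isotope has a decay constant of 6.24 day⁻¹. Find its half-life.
t½ = ln(2)/λ = 0.1111 days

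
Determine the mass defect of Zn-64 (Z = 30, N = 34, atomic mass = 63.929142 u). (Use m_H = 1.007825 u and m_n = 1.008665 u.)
Δm = Z·m_H + N·m_n − M = 0.6002 u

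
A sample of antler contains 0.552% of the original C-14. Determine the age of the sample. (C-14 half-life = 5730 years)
Age = t½ × log₂(1/ratio) = 42980 years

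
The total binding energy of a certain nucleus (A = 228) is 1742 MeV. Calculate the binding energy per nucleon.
B.E./A = 1742/228 = 7.64 MeV/nucleon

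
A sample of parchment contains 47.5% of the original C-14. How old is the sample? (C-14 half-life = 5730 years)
Age = t½ × log₂(1/ratio) = 6154 years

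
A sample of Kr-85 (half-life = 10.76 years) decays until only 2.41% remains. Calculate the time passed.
t = t½ × log₂(N₀/N) = 57.83 years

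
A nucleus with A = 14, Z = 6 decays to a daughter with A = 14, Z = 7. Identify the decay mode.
ΔA = 0, ΔZ = +1 ⇒ beta-minus decay (β⁻)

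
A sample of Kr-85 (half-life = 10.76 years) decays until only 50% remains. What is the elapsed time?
t = t½ × log₂(N₀/N) = 10.76 years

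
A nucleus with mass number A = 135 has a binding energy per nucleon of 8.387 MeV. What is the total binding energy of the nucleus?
B.E. = 8.387 × 135 = 1132 MeV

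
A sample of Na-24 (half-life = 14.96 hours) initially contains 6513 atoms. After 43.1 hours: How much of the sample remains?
N = N₀(1/2)^(t/t½) = 884.1 atoms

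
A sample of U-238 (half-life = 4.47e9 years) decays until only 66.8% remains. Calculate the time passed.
t = t½ × log₂(N₀/N) = 2.602e9 years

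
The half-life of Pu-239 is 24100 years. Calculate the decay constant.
λ = ln(2)/t½ = 2.876e-5 year⁻¹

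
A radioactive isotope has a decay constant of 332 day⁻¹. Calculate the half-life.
t½ = ln(2)/λ = 0.002088 days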